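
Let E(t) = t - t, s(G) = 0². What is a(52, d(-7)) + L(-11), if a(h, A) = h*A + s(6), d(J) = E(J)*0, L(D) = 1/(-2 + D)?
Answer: -1/13 ≈ -0.076923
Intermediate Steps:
s(G) = 0
E(t) = 0
d(J) = 0 (d(J) = 0*0 = 0)
a(h, A) = A*h (a(h, A) = h*A + 0 = A*h + 0 = A*h)
a(52, d(-7)) + L(-11) = 0*52 + 1/(-2 - 11) = 0 + 1/(-13) = 0 - 1/13 = -1/13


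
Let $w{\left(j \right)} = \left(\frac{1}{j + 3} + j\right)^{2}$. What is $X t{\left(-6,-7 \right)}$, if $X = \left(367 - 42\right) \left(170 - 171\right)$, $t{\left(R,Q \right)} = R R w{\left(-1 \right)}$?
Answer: $-2925$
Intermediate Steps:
$w{\left(j \right)} = \left(j + \frac{1}{3 + j}\right)^{2}$ ($w{\left(j \right)} = \left(\frac{1}{3 + j} + j\right)^{2} = \left(j + \frac{1}{3 + j}\right)^{2}$)
$t{\left(R,Q \right)} = \frac{R^{2}}{4}$ ($t{\left(R,Q \right)} = R R \frac{\left(1 + \left(-1\right)^{2} + 3 \left(-1\right)\right)^{2}}{\left(3 - 1\right)^{2}} = R^{2} \frac{\left(1 + 1 - 3\right)^{2}}{4} = R^{2} \frac{\left(-1\right)^{2}}{4} = R^{2} \cdot \frac{1}{4} \cdot 1 = R^{2} \cdot \frac{1}{4} = \frac{R^{2}}{4}$)
$X = -325$ ($X = 325 \left(-1\right) = -325$)
$X t{\left(-6,-7 \right)} = - 325 \frac{\left(-6\right)^{2}}{4} = - 325 \cdot \frac{1}{4} \cdot 36 = \left(-325\right) 9 = -2925$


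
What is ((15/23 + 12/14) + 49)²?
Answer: 66129424/25921 ≈ 2551.2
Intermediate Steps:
((15/23 + 12/14) + 49)² = ((15*(1/23) + 12*(1/14)) + 49)² = ((15/23 + 6/7) + 49)² = (243/161 + 49)² = (8132/161)² = 66129424/25921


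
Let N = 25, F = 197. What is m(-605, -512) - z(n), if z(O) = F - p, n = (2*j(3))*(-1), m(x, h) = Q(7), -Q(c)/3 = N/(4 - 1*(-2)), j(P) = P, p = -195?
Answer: -809/2 ≈ -404.50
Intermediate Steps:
Q(c) = -25/2 (Q(c) = -75/(4 - 1*(-2)) = -75/(4 + 2) = -75/6 = -3*25/6 = -25/2)
m(x, h) = -25/2
n = -6 (n = (2*3)*(-1) = 6*(-1) = -6)
z(O) = 392 (z(O) = 197 - 1*(-195) = 197 + 195 = 392)
m(-605, -512) - z(n) = -25/2 - 1*392 = -25/2 - 392 = -809/2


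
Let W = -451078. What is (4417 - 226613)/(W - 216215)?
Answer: 222196/667293 ≈ 0.33298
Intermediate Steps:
(4417 - 226613)/(W - 216215) = (4417 - 226613)/(-451078 - 216215) = -222196/(-667293) = -222196*(-1/667293) = 222196/667293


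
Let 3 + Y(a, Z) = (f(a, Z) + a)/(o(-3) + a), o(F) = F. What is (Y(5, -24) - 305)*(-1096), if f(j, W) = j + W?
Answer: 345240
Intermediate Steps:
f(j, W) = W + j
Y(a, Z) = -3 + (Z + 2*a)/(-3 + a) (Y(a, Z) = -3 + ((Z + a) + a)/(-3 + a) = -3 + (Z + 2*a)/(-3 + a))
(Y(5, -24) - 305)*(-1096) = ((9 - 24 - 1*5)/(-3 + 5) - 305)*(-1096) = ((9 - 24 - 5)/2 - 305)*(-1096) = ((½)*(-20) - 305)*(-1096) = (-10 - 305)*(-1096) = -315*(-1096) = 345240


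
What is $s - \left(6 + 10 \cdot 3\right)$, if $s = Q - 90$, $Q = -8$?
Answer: $-134$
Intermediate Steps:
$s = -98$ ($s = -8 - 90 = -98$)
$s - \left(6 + 10 \cdot 3\right) = -98 - \left(6 + 10 \cdot 3\right) = -98 - \left(6 + 30\right) = -98 - 36 = -134$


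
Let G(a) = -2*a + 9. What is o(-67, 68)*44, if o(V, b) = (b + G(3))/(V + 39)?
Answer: -781/7 ≈ -111.57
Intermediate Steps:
G(a) = 9 - 2*a
o(V, b) = (3 + b)/(39 + V) (o(V, b) = (b + (9 - 2*3))/(V + 39) = (b + (9 - 6))/(39 + V) = (b + 3)/(39 + V) = (3 + b)/(39 + V))
o(-67, 68)*44 = ((3 + 68)/(39 - 67))*44 = (71/(-28))*44 = -1/28*71*44 = -71/28*44 = -781/7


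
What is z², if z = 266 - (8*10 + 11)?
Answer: 30625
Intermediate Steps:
z = 175 (z = 266 - (80 + 11) = 266 - 1*91 = 266 - 91 = 175)
z² = 175² = 30625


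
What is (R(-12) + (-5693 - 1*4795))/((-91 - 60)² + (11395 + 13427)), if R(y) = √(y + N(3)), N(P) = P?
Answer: -10488/47623 + 3*I/47623 ≈ -0.22023 + 6.2995e-5*I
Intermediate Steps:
R(y) = √(3 + y) (R(y) = √(y + 3) = √(3 + y))
(R(-12) + (-5693 - 1*4795))/((-91 - 60)² + (11395 + 13427)) = (√(3 - 12) + (-5693 - 1*4795))/((-91 - 60)² + (11395 + 13427)) = (√(-9) + (-5693 - 4795))/((-151)² + 24822) = (3*I - 10488)/(22801 + 24822) = (-10488 + 3*I)/47623 = (-10488 + 3*I)*(1/47623) = -10488/47623 + 3*I/47623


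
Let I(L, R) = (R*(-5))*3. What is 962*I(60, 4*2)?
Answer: -115440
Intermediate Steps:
I(L, R) = -15*R (I(L, R) = -5*R*3 = -15*R)
962*I(60, 4*2) = 962*(-60*2) = 962*(-15*8) = 962*(-120) = -115440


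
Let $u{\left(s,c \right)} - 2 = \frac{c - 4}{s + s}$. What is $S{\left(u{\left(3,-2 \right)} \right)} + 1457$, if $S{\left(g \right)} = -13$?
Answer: $1444$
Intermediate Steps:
$u{\left(s,c \right)} = 2 + \frac{-4 + c}{2 s}$ ($u{\left(s,c \right)} = 2 + \frac{c - 4}{s + s} = 2 + \frac{-4 + c}{2 s}$)
$S{\left(u{\left(3,-2 \right)} \right)} + 1457 = -13 + 1457 = 1444$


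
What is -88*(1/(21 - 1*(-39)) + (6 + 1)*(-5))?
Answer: 46178/15 ≈ 3078.5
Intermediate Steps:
-88*(1/(21 - 1*(-39)) + (6 + 1)*(-5)) = -88*(1/(21 + 39) + 7*(-5)) = -88*(1/60 - 35) = -88*(-2099/60) = 46178/15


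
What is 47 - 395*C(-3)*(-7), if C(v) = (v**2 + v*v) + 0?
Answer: 49817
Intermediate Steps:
C(v) = 2*v**2 (C(v) = (v**2 + v**2) + 0 = 2*v**2 + 0 = 2*v**2)
47 - 395*C(-3)*(-7) = 47 - 395*2*(-3)**2*(-7) = 47 - 395*2*9*(-7) = 47 - 7110*(-7) = 47 - 395*(-126) = 47 + 49770 = 49817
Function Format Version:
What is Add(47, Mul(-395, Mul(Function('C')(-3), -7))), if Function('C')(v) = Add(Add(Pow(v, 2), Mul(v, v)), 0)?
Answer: 49817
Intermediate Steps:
Function('C')(v) = Mul(2, Pow(v, 2)) (Function('C')(v) = Add(Add(Pow(v, 2), Pow(v, 2)), 0) = Add(Mul(2, Pow(v, 2)), 0) = Mul(2, Pow(v, 2)))
Add(47, Mul(-395, Mul(Function('C')(-3), -7))) = Add(47, Mul(-395, Mul(Mul(2, Pow(-3, 2)), -7))) = Add(47, Mul(-395, Mul(Mul(2, 9), -7))) = Add(47, Mul(-395, Mul(18, -7))) = Add(47, Mul(-395, -126)) = Add(47, 49770) = 49817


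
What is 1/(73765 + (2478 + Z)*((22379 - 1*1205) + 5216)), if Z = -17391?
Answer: -1/393480305 ≈ -2.5414e-9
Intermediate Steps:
1/(73765 + (2478 + Z)*((22379 - 1*1205) + 5216)) = 1/(73765 + (2478 - 17391)*((22379 - 1*1205) + 5216)) = 1/(73765 - 14913*((22379 - 1205) + 5216)) = 1/(73765 - 14913*(21174 + 5216)) = 1/(73765 - 14913*26390) = 1/(73765 - 393554070) = 1/(-393480305) = -1/393480305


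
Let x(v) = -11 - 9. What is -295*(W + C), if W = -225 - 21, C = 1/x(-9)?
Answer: 290339/4 ≈ 72585.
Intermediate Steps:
x(v) = -20
C = -1/20 (C = 1/(-20) = -1/20 ≈ -0.050000)
W = -246
-295*(W + C) = -295*(-246 - 1/20) = -295*(-4921/20) = 290339/4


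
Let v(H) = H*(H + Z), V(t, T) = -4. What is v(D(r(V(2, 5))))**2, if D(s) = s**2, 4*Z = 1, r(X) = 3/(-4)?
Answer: 13689/65536 ≈ 0.20888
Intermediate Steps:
r(X) = -3/4 (r(X) = 3*(-1/4) = -3/4)
Z = 1/4 (Z = (1/4)*1 = 1/4 ≈ 0.25000)
v(H) = H*(1/4 + H) (v(H) = H*(H + 1/4) = H*(1/4 + H))
v(D(r(V(2, 5))))**2 = ((-3/4)**2*(1/4 + (-3/4)**2))**2 = (9*(1/4 + 9/16)/16)**2 = ((9/16)*(13/16))**2 = (117/256)**2 = 13689/65536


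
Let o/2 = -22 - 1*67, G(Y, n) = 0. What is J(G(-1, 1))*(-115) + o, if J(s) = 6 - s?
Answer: -868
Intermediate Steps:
o = -178 (o = 2*(-22 - 1*67) = 2*(-22 - 67) = 2*(-89) = -178)
J(G(-1, 1))*(-115) + o = (6 - 1*0)*(-115) - 178 = (6 + 0)*(-115) - 178 = 6*(-115) - 178 = -690 - 178 = -868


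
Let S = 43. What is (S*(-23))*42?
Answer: -41538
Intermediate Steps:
(S*(-23))*42 = (43*(-23))*42 = -989*42 = -41538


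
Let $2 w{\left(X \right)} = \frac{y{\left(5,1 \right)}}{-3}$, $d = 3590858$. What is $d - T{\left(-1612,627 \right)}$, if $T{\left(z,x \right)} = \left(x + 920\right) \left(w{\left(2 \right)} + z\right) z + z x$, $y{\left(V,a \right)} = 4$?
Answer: $- \frac{12051025486}{3} \approx -4.017 \cdot 10^{9}$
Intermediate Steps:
$w{\left(X \right)} = - \frac{2}{3}$ ($w{\left(X \right)} = \frac{4 \frac{1}{-3}}{2} = \frac{4 \left(- \frac{1}{3}\right)}{2} = \frac{1}{2} \left(- \frac{4}{3}\right) = - \frac{2}{3}$)
$T{\left(z,x \right)} = x z + z \left(920 + x\right) \left(- \frac{2}{3} + z\right)$ ($T{\left(z,x \right)} = \left(x + 920\right) \left(- \frac{2}{3} + z\right) z + z x = \left(920 + x\right) \left(- \frac{2}{3} + z\right) z + x z = z \left(920 + x\right) \left(- \frac{2}{3} + z\right) + x z = x z + z \left(920 + x\right) \left(- \frac{2}{3} + z\right)$)
$d - T{\left(-1612,627 \right)} = 3590858 - \frac{1}{3} \left(-1612\right) \left(-1840 + 627 + 2760 \left(-1612\right) + 3 \cdot 627 \left(-1612\right)\right) = 3590858 - \frac{1}{3} \left(-1612\right) \left(-1840 + 627 - 4449120 - 3032172\right) = 3590858 - \frac{1}{3} \left(-1612\right) \left(-7482505\right) = 3590858 - \frac{12061798060}{3} = - \frac{12051025486}{3}$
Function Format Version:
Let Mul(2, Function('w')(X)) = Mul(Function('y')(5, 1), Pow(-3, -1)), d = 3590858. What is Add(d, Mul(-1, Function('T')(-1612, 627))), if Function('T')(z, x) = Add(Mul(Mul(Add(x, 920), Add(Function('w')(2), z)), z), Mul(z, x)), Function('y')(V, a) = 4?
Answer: Rational(-12051025486, 3) ≈ -4.0170e+9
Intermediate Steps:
Function('w')(X) = Rational(-2, 3) (Function('w')(X) = Mul(Rational(1, 2), Mul(4, Pow(-3, -1))) = Mul(Rational(1, 2), Mul(4, Rational(-1, 3))) = Mul(Rational(1, 2), Rational(-4, 3)) = Rational(-2, 3))
Function('T')(z, x) = Add(Mul(x, z), Mul(z, Add(920, x), Add(Rational(-2, 3), z))) (Function('T')(z, x) = Add(Mul(Mul(Add(x, 920), Add(Rational(-2, 3), z)), z), Mul(z, x)) = Add(Mul(Mul(Add(920, x), Add(Rational(-2, 3), z)), z), Mul(x, z)) = Add(Mul(z, Add(920, x), Add(Rational(-2, 3), z)), Mul(x, z)) = Add(Mul(x, z), Mul(z, Add(920, x), Add(Rational(-2, 3), z))))
Add(d, Mul(-1, Function('T')(-1612, 627))) = Add(3590858, Mul(-1, Mul(Rational(1, 3), -1612, Add(-1840, 627, Mul(2760, -1612), Mul(3, 627, -1612))))) = Add(3590858, Mul(-1, Mul(Rational(1, 3), -1612, Add(-1840, 627, -4449120, -3032172)))) = Add(3590858, Mul(-1, Mul(Rational(1, 3), -1612, -7482505))) = Add(3590858, Mul(-1, Rational(12061798060, 3))) = Add(3590858, Rational(-12061798060, 3)) = Rational(-12051025486, 3)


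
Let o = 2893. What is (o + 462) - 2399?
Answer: 956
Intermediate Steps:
(o + 462) - 2399 = (2893 + 462) - 2399 = 3355 - 2399 = 956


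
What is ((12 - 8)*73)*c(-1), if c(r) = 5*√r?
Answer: 1460*I ≈ 1460.0*I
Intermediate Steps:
((12 - 8)*73)*c(-1) = ((12 - 8)*73)*(5*√(-1)) = (4*73)*(5*I) = 292*(5*I) = 1460*I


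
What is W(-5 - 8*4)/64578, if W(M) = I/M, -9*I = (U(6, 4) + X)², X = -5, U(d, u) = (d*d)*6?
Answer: 44521/21504474 ≈ 0.0020703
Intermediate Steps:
U(d, u) = 6*d² (U(d, u) = d²*6 = 6*d²)
I = -44521/9 (I = -(6*6² - 5)²/9 = -(6*36 - 5)²/9 = -(216 - 5)²/9 = -⅑*211² = -⅑*44521 = -44521/9 ≈ -4946.8)
W(M) = -44521/(9*M)
W(-5 - 8*4)/64578 = -44521/(9*(-5 - 8*4))/64578 = -44521/(9*(-5 - 32))*(1/64578) = -44521/9/(-37)*(1/64578) = -44521/9*(-1/37)*(1/64578) = (44521/333)*(1/64578) = 44521/21504474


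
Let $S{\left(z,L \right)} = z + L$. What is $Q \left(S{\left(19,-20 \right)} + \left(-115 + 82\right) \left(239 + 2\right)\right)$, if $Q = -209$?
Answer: $1662386$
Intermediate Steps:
$S{\left(z,L \right)} = L + z$
$Q \left(S{\left(19,-20 \right)} + \left(-115 + 82\right) \left(239 + 2\right)\right) = - 209 \left(\left(-20 + 19\right) + \left(-115 + 82\right) \left(239 + 2\right)\right) = - 209 \left(-1 - 7953\right) = \left(-209\right) \left(-7954\right) = 1662386$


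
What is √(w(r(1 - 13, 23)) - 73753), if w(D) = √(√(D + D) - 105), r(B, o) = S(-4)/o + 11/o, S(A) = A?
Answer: √(-39015337 + 23*√23*√(-2415 + √322))/23 ≈ 0.018796 + 271.58*I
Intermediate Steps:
r(B, o) = 7/o (r(B, o) = -4/o + 11/o = 7/o)
w(D) = √(-105 + √2*√D) (w(D) = √(√(2*D) - 105) = √(√2*√D - 105) = √(-105 + √2*√D))
√(w(r(1 - 13, 23)) - 73753) = √(√(-105 + √2*√(7/23)) - 73753) = √(√(-105 + √2*(√161/23)) - 73753) = √(√(-105 + √322/23) - 73753) = √(-73753 + √(-105 + √322/23))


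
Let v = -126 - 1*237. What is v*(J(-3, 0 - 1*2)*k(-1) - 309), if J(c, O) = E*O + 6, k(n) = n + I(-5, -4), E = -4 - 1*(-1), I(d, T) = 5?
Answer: 94743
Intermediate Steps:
E = -3 (E = -4 + 1 = -3)
k(n) = 5 + n (k(n) = n + 5 = 5 + n)
J(c, O) = 6 - 3*O (J(c, O) = -3*O + 6 = 6 - 3*O)
v = -363 (v = -126 - 237 = -363)
v*(J(-3, 0 - 1*2)*k(-1) - 309) = -363*((6 - 3*(0 - 1*2))*(5 - 1) - 309) = -363*((6 - 3*(0 - 2))*4 - 309) = -363*((6 - 3*(-2))*4 - 309) = -363*((6 + 6)*4 - 309) = -363*(12*4 - 309) = -363*(48 - 309) = -363*(-261) = 94743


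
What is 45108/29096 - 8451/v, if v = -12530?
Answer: 50693346/22785805 ≈ 2.2248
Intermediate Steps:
45108/29096 - 8451/v = 45108/29096 - 8451/(-12530) = 45108*(1/29096) - 8451*(-1/12530) = 11277/7274 + 8451/12530 = 50693346/22785805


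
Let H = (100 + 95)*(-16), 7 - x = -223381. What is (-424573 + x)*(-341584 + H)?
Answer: 69349274240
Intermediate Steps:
x = 223388 (x = 7 - 1*(-223381) = 7 + 223381 = 223388)
H = -3120 (H = 195*(-16) = -3120)
(-424573 + x)*(-341584 + H) = (-424573 + 223388)*(-341584 - 3120) = -201185*(-344704) = 69349274240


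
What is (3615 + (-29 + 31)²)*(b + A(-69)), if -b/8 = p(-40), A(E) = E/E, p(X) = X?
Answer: 1161699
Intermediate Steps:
A(E) = 1
b = 320 (b = -8*(-40) = 320)
(3615 + (-29 + 31)²)*(b + A(-69)) = (3615 + (-29 + 31)²)*(320 + 1) = (3615 + 2²)*321 = (3615 + 4)*321 = 3619*321 = 1161699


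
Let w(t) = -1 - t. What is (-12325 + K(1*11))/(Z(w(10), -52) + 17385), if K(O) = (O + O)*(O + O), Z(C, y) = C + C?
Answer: -11841/17363 ≈ -0.68197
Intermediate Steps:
Z(C, y) = 2*C
K(O) = 4*O² (K(O) = (2*O)*(2*O) = 4*O²)
(-12325 + K(1*11))/(Z(w(10), -52) + 17385) = (-12325 + 4*(1*11)²)/(2*(-1 - 1*10) + 17385) = (-12325 + 4*11²)/(2*(-1 - 10) + 17385) = (-12325 + 4*121)/(2*(-11) + 17385) = (-12325 + 484)/(-22 + 17385) = -11841/17363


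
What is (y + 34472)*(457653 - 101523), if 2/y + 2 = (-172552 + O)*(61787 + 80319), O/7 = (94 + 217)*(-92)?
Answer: 108406181096250677370/8830372103 ≈ 1.2277e+10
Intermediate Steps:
O = -200284 (O = 7*((94 + 217)*(-92)) = 7*(311*(-92)) = 7*(-28612) = -200284)
y = -1/26491116309 (y = 2/(-2 + (-172552 - 200284)*(61787 + 80319)) = 2/(-2 - 372836*142106) = 2/(-2 - 52982232616) = 2/(-52982232618) = 2*(-1/52982232618) = -1/26491116309 ≈ -3.7749e-11)
(y + 34472)*(457653 - 101523) = (-1/26491116309 + 34472)*(457653 - 101523) = (913201761403847/26491116309)*356130 = 108406181096250677370/8830372103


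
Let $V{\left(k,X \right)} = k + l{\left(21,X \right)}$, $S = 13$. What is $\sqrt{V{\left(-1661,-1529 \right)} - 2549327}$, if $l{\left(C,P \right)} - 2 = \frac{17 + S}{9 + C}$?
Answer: $i \sqrt{2550985} \approx 1597.2 i$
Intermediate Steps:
$l{\left(C,P \right)} = 2 + \frac{30}{9 + C}$ ($l{\left(C,P \right)} = 2 + \frac{17 + 13}{9 + C} = 2 + \frac{30}{9 + C}$)
$V{\left(k,X \right)} = 3 + k$ ($V{\left(k,X \right)} = k + \frac{2 \left(24 + 21\right)}{9 + 21} = k + 2 \cdot \frac{1}{30} \cdot 45 = k + 3 = 3 + k$)
$\sqrt{V{\left(-1661,-1529 \right)} - 2549327} = \sqrt{\left(3 - 1661\right) - 2549327} = \sqrt{-1658 - 2549327} = \sqrt{-2550985} = i \sqrt{2550985}$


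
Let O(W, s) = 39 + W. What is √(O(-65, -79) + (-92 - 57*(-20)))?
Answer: √1022 ≈ 31.969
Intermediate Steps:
√(O(-65, -79) + (-92 - 57*(-20))) = √((39 - 65) + (-92 - 57*(-20))) = √(-26 + (-92 + 1140)) = √(-26 + 1048) = √1022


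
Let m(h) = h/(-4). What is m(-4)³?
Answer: 1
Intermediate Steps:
m(h) = -h/4 (m(h) = h*(-¼) = -h/4)
m(-4)³ = (-¼*(-4))³ = 1³ = 1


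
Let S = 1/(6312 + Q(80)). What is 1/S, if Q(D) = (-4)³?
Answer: 6248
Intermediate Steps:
Q(D) = -64
S = 1/6248 (S = 1/(6312 - 64) = 1/6248 ≈ 0.00016005)
1/S = 1/(1/6248) = 6248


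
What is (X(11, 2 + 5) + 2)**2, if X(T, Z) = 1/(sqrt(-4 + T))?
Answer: (14 + sqrt(7))**2/49 ≈ 5.6547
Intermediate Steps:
X(T, Z) = 1/sqrt(-4 + T)
(X(11, 2 + 5) + 2)**2 = (1/sqrt(-4 + 11) + 2)**2 = (1/sqrt(7) + 2)**2 = (sqrt(7)/7 + 2)**2 = (2 + sqrt(7)/7)**2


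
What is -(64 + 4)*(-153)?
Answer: 10404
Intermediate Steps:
-(64 + 4)*(-153) = -68*(-153) = -1*(-10404) = 10404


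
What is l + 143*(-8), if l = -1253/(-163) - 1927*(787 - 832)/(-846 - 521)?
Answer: -267328918/222821 ≈ -1199.7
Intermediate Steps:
l = -12421694/222821 (l = -1253*(-1/163) - 1927/((-1367/(-45))) = 1253/163 - 1927/((-1367*(-1/45))) = 1253/163 - 1927/1367/45 = 1253/163 - 1927*45/1367 = 1253/163 - 86715/1367 = -12421694/222821 ≈ -55.747)
l + 143*(-8) = -12421694/222821 + 143*(-8) = -12421694/222821 - 1144 = -267328918/222821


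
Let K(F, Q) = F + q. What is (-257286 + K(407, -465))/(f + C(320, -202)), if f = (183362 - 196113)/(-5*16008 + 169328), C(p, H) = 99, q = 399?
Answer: -22900586240/8826761 ≈ -2594.4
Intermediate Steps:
f = -12751/89288 (f = -12751/(-80040 + 169328) = -12751/89288 ≈ -0.14281)
K(F, Q) = 399 + F (K(F, Q) = F + 399 = 399 + F)
(-257286 + K(407, -465))/(f + C(320, -202)) = (-257286 + (399 + 407))/(-12751/89288 + 99) = (-257286 + 806)/(8826761/89288) = -256480*89288/8826761 = -22900586240/8826761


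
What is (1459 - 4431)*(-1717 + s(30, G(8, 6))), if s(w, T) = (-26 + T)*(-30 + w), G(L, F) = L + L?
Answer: 5102924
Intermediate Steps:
G(L, F) = 2*L
s(w, T) = (-30 + w)*(-26 + T)
(1459 - 4431)*(-1717 + s(30, G(8, 6))) = (1459 - 4431)*(-1717 + (780 - 60*8 - 26*30 + (2*8)*30)) = -2972*(-1717 + (780 - 30*16 - 780 + 16*30)) = -2972*(-1717 + (780 - 480 - 780 + 480)) = -2972*(-1717 + 0) = -2972*(-1717) = 5102924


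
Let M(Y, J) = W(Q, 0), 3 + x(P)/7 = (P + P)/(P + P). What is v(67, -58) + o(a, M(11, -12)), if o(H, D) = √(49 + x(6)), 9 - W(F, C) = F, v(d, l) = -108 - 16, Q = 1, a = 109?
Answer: -124 + √35 ≈ -118.08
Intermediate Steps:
v(d, l) = -124
x(P) = -14 (x(P) = -21 + 7*((P + P)/(P + P)) = -21 + 7*((2*P)/((2*P))) = -21 + 7*((2*P)*(1/(2*P))) = -21 + 7*1 = -21 + 7 = -14)
W(F, C) = 9 - F
M(Y, J) = 8 (M(Y, J) = 9 - 1*1 = 9 - 1 = 8)
o(H, D) = √35 (o(H, D) = √(49 - 14) = √35)
v(67, -58) + o(a, M(11, -12)) = -124 + √35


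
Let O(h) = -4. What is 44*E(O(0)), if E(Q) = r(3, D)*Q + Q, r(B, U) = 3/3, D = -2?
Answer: -352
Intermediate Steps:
r(B, U) = 1 (r(B, U) = 3*(⅓) = 1)
E(Q) = 2*Q (E(Q) = 1*Q + Q = Q + Q = 2*Q)
44*E(O(0)) = 44*(2*(-4)) = 44*(-8) = -352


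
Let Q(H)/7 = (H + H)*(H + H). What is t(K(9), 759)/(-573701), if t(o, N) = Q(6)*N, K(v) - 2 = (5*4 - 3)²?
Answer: -765072/573701 ≈ -1.3336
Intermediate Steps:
Q(H) = 28*H² (Q(H) = 7*((H + H)*(H + H)) = 7*((2*H)*(2*H)) = 7*(4*H²) = 28*H²)
K(v) = 291 (K(v) = 2 + (5*4 - 3)² = 2 + (20 - 3)² = 2 + 17² = 2 + 289 = 291)
t(o, N) = 1008*N (t(o, N) = (28*6²)*N = (28*36)*N = 1008*N)
t(K(9), 759)/(-573701) = (1008*759)/(-573701) = 765072*(-1/573701) = -765072/573701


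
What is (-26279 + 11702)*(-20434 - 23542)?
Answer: 641038152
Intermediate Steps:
(-26279 + 11702)*(-20434 - 23542) = -14577*(-43976) = 641038152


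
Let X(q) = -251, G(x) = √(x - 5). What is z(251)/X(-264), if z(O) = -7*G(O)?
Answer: 7*√246/251 ≈ 0.43741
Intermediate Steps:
G(x) = √(-5 + x)
z(O) = -7*√(-5 + O)
z(251)/X(-264) = -7*√(-5 + 251)/(-251) = -7*√246*(-1/251) = 7*√246/251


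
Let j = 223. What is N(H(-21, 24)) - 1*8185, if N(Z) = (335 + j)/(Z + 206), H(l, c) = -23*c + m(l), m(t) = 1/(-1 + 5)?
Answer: -3774029/461 ≈ -8186.6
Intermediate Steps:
m(t) = ¼ (m(t) = 1/4 = ¼)
H(l, c) = ¼ - 23*c (H(l, c) = -23*c + ¼ = ¼ - 23*c)
N(Z) = 558/(206 + Z) (N(Z) = (335 + 223)/(Z + 206) = 558/(206 + Z))
N(H(-21, 24)) - 1*8185 = 558/(206 + (¼ - 23*24)) - 1*8185 = 558/(206 + (¼ - 552)) - 8185 = 558/(206 - 2207/4) - 8185 = 558/(-1383/4) - 8185 = 558*(-4/1383) - 8185 = -744/461 - 8185 = -3774029/461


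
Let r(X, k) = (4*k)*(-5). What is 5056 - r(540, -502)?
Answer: -4984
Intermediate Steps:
r(X, k) = -20*k
5056 - r(540, -502) = 5056 - (-20)*(-502) = 5056 - 1*10040 = 5056 - 10040 = -4984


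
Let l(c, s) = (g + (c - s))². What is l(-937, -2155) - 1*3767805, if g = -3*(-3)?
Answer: -2262276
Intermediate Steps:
g = 9
l(c, s) = (9 + c - s)² (l(c, s) = (9 + (c - s))² = (9 + c - s)²)
l(-937, -2155) - 1*3767805 = (9 - 937 - 1*(-2155))² - 1*3767805 = (9 - 937 + 2155)² - 3767805 = 1227² - 3767805 = 1505529 - 3767805 = -2262276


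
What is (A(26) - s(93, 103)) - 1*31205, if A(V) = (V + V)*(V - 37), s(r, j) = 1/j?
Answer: -3273032/103 ≈ -31777.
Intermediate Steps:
A(V) = 2*V*(-37 + V) (A(V) = (2*V)*(-37 + V) = 2*V*(-37 + V))
(A(26) - s(93, 103)) - 1*31205 = (2*26*(-37 + 26) - 1/103) - 1*31205 = (2*26*(-11) - 1*1/103) - 31205 = (-572 - 1/103) - 31205 = -58917/103 - 31205 = -3273032/103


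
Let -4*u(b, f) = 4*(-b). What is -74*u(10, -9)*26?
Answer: -19240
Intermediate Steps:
u(b, f) = b (u(b, f) = -(-1)*b = b)
-74*u(10, -9)*26 = -74*10*26 = -740*26 = -19240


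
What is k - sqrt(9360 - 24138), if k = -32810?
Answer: -32810 - 3*I*sqrt(1642) ≈ -32810.0 - 121.56*I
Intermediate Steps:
k - sqrt(9360 - 24138) = -32810 - sqrt(9360 - 24138) = -32810 - sqrt(-14778) = -32810 - 3*I*sqrt(1642)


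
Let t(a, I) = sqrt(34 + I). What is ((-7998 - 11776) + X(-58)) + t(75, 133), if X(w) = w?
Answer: -19832 + sqrt(167) ≈ -19819.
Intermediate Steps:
((-7998 - 11776) + X(-58)) + t(75, 133) = ((-7998 - 11776) - 58) + sqrt(34 + 133) = (-19774 - 58) + sqrt(167) = -19832 + sqrt(167)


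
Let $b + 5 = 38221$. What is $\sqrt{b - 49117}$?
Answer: $i \sqrt{10901} \approx 104.41 i$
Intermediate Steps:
$b = 38216$ ($b = -5 + 38221 = 38216$)
$\sqrt{b - 49117} = \sqrt{38216 - 49117} = \sqrt{-10901} = i \sqrt{10901}$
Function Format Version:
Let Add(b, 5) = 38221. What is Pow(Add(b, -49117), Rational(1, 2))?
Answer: Mul(I, Pow(10901, Rational(1, 2))) ≈ Mul(104.41, I)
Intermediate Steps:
b = 38216 (b = Add(-5, 38221) = 38216)
Pow(Add(b, -49117), Rational(1, 2)) = Pow(Add(38216, -49117), Rational(1, 2)) = Pow(-10901, Rational(1, 2)) = Mul(I, Pow(10901, Rational(1, 2)))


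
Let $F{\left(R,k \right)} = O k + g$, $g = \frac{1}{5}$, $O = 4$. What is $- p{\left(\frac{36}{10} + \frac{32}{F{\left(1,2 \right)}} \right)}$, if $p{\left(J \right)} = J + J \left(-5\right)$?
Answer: $\frac{6152}{205} \approx 30.01$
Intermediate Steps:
$g = \frac{1}{5} \approx 0.2$
$F{\left(R,k \right)} = \frac{1}{5} + 4 k$ ($F{\left(R,k \right)} = 4 k + \frac{1}{5} = \frac{1}{5} + 4 k$)
$p{\left(J \right)} = - 4 J$ ($p{\left(J \right)} = J - 5 J = - 4 J$)
$- p{\left(\frac{36}{10} + \frac{32}{F{\left(1,2 \right)}} \right)} = - \left(-4\right) \left(\frac{36}{10} + \frac{32}{\frac{1}{5} + 4 \cdot 2}\right) = - \left(-4\right) \left(36 \cdot \frac{1}{10} + \frac{32}{\frac{1}{5} + 8}\right) = - \left(-4\right) \left(\frac{18}{5} + \frac{32}{\frac{41}{5}}\right) = - \left(-4\right) \left(\frac{18}{5} + 32 \cdot \frac{5}{41}\right) = - \left(-4\right) \left(\frac{18}{5} + \frac{160}{41}\right) = - \frac{\left(-4\right) 1538}{205} = \left(-1\right) \left(- \frac{6152}{205}\right) = \frac{6152}{205}$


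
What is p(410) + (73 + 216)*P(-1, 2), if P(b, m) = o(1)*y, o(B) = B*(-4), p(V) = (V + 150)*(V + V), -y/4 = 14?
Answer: 523936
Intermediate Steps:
y = -56 (y = -4*14 = -56)
p(V) = 2*V*(150 + V) (p(V) = (150 + V)*(2*V) = 2*V*(150 + V))
o(B) = -4*B
P(b, m) = 224 (P(b, m) = -4*1*(-56) = -4*(-56) = 224)
p(410) + (73 + 216)*P(-1, 2) = 2*410*(150 + 410) + (73 + 216)*224 = 2*410*560 + 289*224 = 459200 + 64736 = 523936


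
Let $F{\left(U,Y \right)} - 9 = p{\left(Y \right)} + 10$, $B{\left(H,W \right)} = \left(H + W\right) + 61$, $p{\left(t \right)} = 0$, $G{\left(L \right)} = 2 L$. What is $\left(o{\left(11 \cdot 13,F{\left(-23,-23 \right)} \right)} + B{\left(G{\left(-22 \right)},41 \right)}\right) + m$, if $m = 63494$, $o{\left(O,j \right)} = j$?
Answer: $63571$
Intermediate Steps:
$B{\left(H,W \right)} = 61 + H + W$
$F{\left(U,Y \right)} = 19$ ($F{\left(U,Y \right)} = 9 + \left(0 + 10\right) = 9 + 10 = 19$)
$\left(o{\left(11 \cdot 13,F{\left(-23,-23 \right)} \right)} + B{\left(G{\left(-22 \right)},41 \right)}\right) + m = \left(19 + \left(61 + 2 \left(-22\right) + 41\right)\right) + 63494 = \left(19 + \left(61 - 44 + 41\right)\right) + 63494 = \left(19 + 58\right) + 63494 = 77 + 63494 = 63571$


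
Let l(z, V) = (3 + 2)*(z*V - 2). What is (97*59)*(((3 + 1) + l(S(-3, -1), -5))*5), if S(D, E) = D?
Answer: 1974435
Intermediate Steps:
l(z, V) = -10 + 5*V*z (l(z, V) = 5*(V*z - 2) = 5*(-2 + V*z) = -10 + 5*V*z)
(97*59)*(((3 + 1) + l(S(-3, -1), -5))*5) = (97*59)*(((3 + 1) + (-10 + 5*(-5)*(-3)))*5) = 5723*((4 + (-10 + 75))*5) = 5723*((4 + 65)*5) = 5723*(69*5) = 5723*345 = 1974435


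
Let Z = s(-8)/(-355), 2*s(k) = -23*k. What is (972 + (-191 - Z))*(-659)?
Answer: -182771673/355 ≈ -5.1485e+5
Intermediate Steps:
s(k) = -23*k/2 (s(k) = (-23*k)/2 = -23*k/2)
Z = -92/355 (Z = -23/2*(-8)/(-355) = 92*(-1/355) = -92/355 ≈ -0.25915)
(972 + (-191 - Z))*(-659) = (972 + (-191 - 1*(-92/355)))*(-659) = (972 + (-191 + 92/355))*(-659) = (972 - 67713/355)*(-659) = (277347/355)*(-659) = -182771673/355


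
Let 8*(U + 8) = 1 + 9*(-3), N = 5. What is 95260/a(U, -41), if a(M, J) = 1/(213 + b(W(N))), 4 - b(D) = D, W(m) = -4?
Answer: 21052460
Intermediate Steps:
b(D) = 4 - D
U = -45/4 (U = -8 + (1 + 9*(-3))/8 = -8 + (1 - 27)/8 = -8 + (⅛)*(-26) = -8 - 13/4 = -45/4 ≈ -11.250)
a(M, J) = 1/221 (a(M, J) = 1/(213 + (4 - 1*(-4))) = 1/(213 + (4 + 4)) = 1/(213 + 8) = 1/221)
95260/a(U, -41) = 95260/(1/221) = 95260*221 = 21052460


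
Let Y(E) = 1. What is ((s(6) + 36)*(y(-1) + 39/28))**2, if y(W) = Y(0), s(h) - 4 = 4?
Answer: 543169/49 ≈ 11085.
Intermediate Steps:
s(h) = 8 (s(h) = 4 + 4 = 8)
y(W) = 1
((s(6) + 36)*(y(-1) + 39/28))**2 = ((8 + 36)*(1 + 39/28))**2 = (44*(1 + 39*(1/28)))**2 = (44*(1 + 39/28))**2 = (44*(67/28))**2 = (737/7)**2 = 543169/49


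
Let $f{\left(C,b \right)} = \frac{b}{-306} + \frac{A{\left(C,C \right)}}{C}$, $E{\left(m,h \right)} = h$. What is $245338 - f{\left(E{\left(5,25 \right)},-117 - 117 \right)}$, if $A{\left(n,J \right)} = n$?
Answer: $\frac{4170716}{17} \approx 2.4534 \cdot 10^{5}$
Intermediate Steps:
$f{\left(C,b \right)} = 1 - \frac{b}{306}$ ($f{\left(C,b \right)} = \frac{b}{-306} + \frac{C}{C} = b \left(- \frac{1}{306}\right) + 1 = - \frac{b}{306} + 1 = 1 - \frac{b}{306}$)
$245338 - f{\left(E{\left(5,25 \right)},-117 - 117 \right)} = 245338 - \left(1 - \frac{-117 - 117}{306}\right) = 245338 - \left(1 - - \frac{13}{17}\right) = 245338 - \left(1 + \frac{13}{17}\right) = 245338 - \frac{30}{17} = \frac{4170716}{17}$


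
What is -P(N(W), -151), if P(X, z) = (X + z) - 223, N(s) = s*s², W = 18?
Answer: -5458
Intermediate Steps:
N(s) = s³
P(X, z) = -223 + X + z
-P(N(W), -151) = -(-223 + 18³ - 151) = -(-223 + 5832 - 151) = -1*5458 = -5458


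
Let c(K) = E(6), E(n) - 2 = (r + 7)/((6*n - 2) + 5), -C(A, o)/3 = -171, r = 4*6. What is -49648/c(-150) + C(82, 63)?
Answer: -1880355/109 ≈ -17251.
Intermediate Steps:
r = 24
C(A, o) = 513 (C(A, o) = -3*(-171) = 513)
E(n) = 2 + 31/(3 + 6*n) (E(n) = 2 + (24 + 7)/((6*n - 2) + 5) = 2 + 31/((-2 + 6*n) + 5) = 2 + 31/(3 + 6*n))
c(K) = 109/39 (c(K) = (37 + 12*6)/(3*(1 + 2*6)) = (37 + 72)/(3*(1 + 12)) = (⅓)*109/13 = (⅓)*(1/13)*109 = 109/39)
-49648/c(-150) + C(82, 63) = -49648/109/39 + 513 = -49648*39/109 + 513 = -1936272/109 + 513 = -1880355/109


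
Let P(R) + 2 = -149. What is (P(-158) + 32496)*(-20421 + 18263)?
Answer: -69800510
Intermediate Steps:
P(R) = -151 (P(R) = -2 - 149 = -151)
(P(-158) + 32496)*(-20421 + 18263) = (-151 + 32496)*(-20421 + 18263) = 32345*(-2158) = -69800510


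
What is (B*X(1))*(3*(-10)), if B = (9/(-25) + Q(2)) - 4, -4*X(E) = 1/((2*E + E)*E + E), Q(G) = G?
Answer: -177/40 ≈ -4.4250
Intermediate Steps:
X(E) = -1/(4*(E + 3*E**2)) (X(E) = -1/(4*((2*E + E)*E + E)) = -1/(4*((3*E)*E + E)) = -1/(4*(3*E**2 + E)) = -1/(4*(E + 3*E**2)))
B = -59/25 (B = (9/(-25) + 2) - 4 = (9*(-1/25) + 2) - 4 = (-9/25 + 2) - 4 = 41/25 - 4 = -59/25 ≈ -2.3600)
(B*X(1))*(3*(-10)) = (-(-59)/(100*1*(1 + 3*1)))*(3*(-10)) = -(-59)/(100*(1 + 3))*(-30) = -(-59)/(100*4)*(-30) = -59/25*(-1/16)*(-30) = (59/400)*(-30) = -177/40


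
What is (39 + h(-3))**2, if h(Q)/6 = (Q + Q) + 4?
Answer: 729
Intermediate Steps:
h(Q) = 24 + 12*Q (h(Q) = 6*((Q + Q) + 4) = 6*(2*Q + 4) = 6*(4 + 2*Q) = 24 + 12*Q)
(39 + h(-3))**2 = (39 + (24 + 12*(-3)))**2 = (39 + (24 - 36))**2 = (39 - 12)**2 = 27**2 = 729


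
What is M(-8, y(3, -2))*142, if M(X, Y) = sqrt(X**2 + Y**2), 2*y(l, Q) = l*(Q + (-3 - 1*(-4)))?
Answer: 71*sqrt(265) ≈ 1155.8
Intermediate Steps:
y(l, Q) = l*(1 + Q)/2 (y(l, Q) = (l*(Q + (-3 - 1*(-4))))/2 = (l*(Q + (-3 + 4)))/2 = (l*(Q + 1))/2 = (l*(1 + Q))/2 = l*(1 + Q)/2)
M(-8, y(3, -2))*142 = sqrt((-8)**2 + ((1/2)*3*(1 - 2))**2)*142 = sqrt(64 + ((1/2)*3*(-1))**2)*142 = sqrt(64 + (-3/2)**2)*142 = sqrt(64 + 9/4)*142 = sqrt(265/4)*142 = (sqrt(265)/2)*142 = 71*sqrt(265)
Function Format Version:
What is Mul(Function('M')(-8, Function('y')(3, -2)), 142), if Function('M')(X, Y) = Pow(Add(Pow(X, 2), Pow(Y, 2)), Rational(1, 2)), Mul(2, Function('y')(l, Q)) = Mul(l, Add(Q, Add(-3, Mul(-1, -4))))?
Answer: Mul(71, Pow(265, Rational(1, 2))) ≈ 1155.8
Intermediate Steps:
Function('y')(l, Q) = Mul(Rational(1, 2), l, Add(1, Q)) (Function('y')(l, Q) = Mul(Rational(1, 2), Mul(l, Add(Q, Add(-3, Mul(-1, -4))))) = Mul(Rational(1, 2), Mul(l, Add(Q, Add(-3, 4)))) = Mul(Rational(1, 2), Mul(l, Add(Q, 1))) = Mul(Rational(1, 2), Mul(l, Add(1, Q))) = Mul(Rational(1, 2), l, Add(1, Q)))
Mul(Function('M')(-8, Function('y')(3, -2)), 142) = Mul(Pow(Add(Pow(-8, 2), Pow(Mul(Rational(1, 2), 3, Add(1, -2)), 2)), Rational(1, 2)), 142) = Mul(Pow(Add(64, Pow(Mul(Rational(1, 2), 3, -1), 2)), Rational(1, 2)), 142) = Mul(Pow(Add(64, Pow(Rational(-3, 2), 2)), Rational(1, 2)), 142) = Mul(Pow(Add(64, Rational(9, 4)), Rational(1, 2)), 142) = Mul(Pow(Rational(265, 4), Rational(1, 2)), 142) = Mul(Mul(Rational(1, 2), Pow(265, Rational(1, 2))), 142) = Mul(71, Pow(265, Rational(1, 2)))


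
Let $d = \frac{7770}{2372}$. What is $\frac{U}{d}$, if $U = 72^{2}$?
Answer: $\frac{2049408}{1295} \approx 1582.6$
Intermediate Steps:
$d = \frac{3885}{1186}$ ($d = 7770 \cdot \frac{1}{2372} = \frac{3885}{1186} \approx 3.2757$)
$U = 5184$
$\frac{U}{d} = \frac{5184}{\frac{3885}{1186}} = 5184 \cdot \frac{1186}{3885} = \frac{2049408}{1295}$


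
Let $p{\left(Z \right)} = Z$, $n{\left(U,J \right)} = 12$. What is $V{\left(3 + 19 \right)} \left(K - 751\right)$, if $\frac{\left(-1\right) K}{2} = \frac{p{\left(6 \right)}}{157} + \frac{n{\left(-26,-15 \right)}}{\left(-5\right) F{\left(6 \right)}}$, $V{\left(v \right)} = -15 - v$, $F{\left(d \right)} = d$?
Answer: $\frac{21791779}{785} \approx 27760.0$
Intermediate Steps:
$K = \frac{568}{785}$ ($K = - 2 \left(\frac{6}{157} + \frac{12}{\left(-5\right) 6}\right) = - 2 \left(6 \cdot \frac{1}{157} + \frac{12}{-30}\right) = - 2 \left(\frac{6}{157} + 12 \left(- \frac{1}{30}\right)\right) = - 2 \left(\frac{6}{157} - \frac{2}{5}\right) = \left(-2\right) \left(- \frac{284}{785}\right) = \frac{568}{785} \approx 0.72357$)
$V{\left(3 + 19 \right)} \left(K - 751\right) = \left(-15 - \left(3 + 19\right)\right) \left(\frac{568}{785} - 751\right) = \left(-15 - 22\right) \left(- \frac{588967}{785}\right) = \left(-37\right) \left(- \frac{588967}{785}\right) = \frac{21791779}{785}$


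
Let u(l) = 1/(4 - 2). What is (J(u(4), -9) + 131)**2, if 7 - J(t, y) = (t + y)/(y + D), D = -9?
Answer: 24512401/1296 ≈ 18914.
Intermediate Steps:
u(l) = 1/2
J(t, y) = 7 - (t + y)/(-9 + y) (J(t, y) = 7 - (t + y)/(y - 9) = 7 - (t + y)/(-9 + y))
(J(u(4), -9) + 131)**2 = ((-63 - 1*1/2 + 6*(-9))/(-9 - 9) + 131)**2 = ((-63 - 1/2 - 54)/(-18) + 131)**2 = (-1/18*(-235/2) + 131)**2 = (235/36 + 131)**2 = (4951/36)**2 = 24512401/1296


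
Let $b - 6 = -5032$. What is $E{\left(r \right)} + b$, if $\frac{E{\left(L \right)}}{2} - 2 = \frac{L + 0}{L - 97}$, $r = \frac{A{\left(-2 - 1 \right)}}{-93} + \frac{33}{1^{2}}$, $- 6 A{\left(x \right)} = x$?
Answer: $- \frac{59799184}{11905} \approx -5023.0$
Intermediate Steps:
$b = -5026$ ($b = 6 - 5032 = -5026$)
$A{\left(x \right)} = - \frac{x}{6}$
$r = \frac{6137}{186}$ ($r = \frac{\left(- \frac{1}{6}\right) \left(-2 - 1\right)}{-93} + \frac{33}{1^{2}} = - \frac{-2 - 1}{6} \left(- \frac{1}{93}\right) + \frac{33}{1} = \left(- \frac{1}{6}\right) \left(-3\right) \left(- \frac{1}{93}\right) + 33 \cdot 1 = \frac{1}{2} \left(- \frac{1}{93}\right) + 33 = - \frac{1}{186} + 33 = \frac{6137}{186} \approx 32.995$)
$E{\left(L \right)} = 4 + \frac{2 L}{-97 + L}$ ($E{\left(L \right)} = 4 + 2 \frac{L + 0}{L - 97} = 4 + 2 \frac{L}{-97 + L} = 4 + \frac{2 L}{-97 + L}$)
$E{\left(r \right)} + b = \frac{2 \left(-194 + 3 \cdot \frac{6137}{186}\right)}{-97 + \frac{6137}{186}} - 5026 = \frac{2 \left(-194 + \frac{6137}{62}\right)}{- \frac{11905}{186}} - 5026 = 2 \left(- \frac{186}{11905}\right) \left(- \frac{5891}{62}\right) - 5026 = \frac{35346}{11905} - 5026 = - \frac{59799184}{11905}$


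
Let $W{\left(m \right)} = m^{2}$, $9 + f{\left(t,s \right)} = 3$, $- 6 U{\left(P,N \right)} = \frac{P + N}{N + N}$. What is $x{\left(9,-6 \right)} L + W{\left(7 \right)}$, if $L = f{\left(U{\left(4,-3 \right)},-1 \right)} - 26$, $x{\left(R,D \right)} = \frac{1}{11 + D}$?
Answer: $\frac{213}{5} \approx 42.6$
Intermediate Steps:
$U{\left(P,N \right)} = - \frac{N + P}{12 N}$ ($U{\left(P,N \right)} = - \frac{\left(P + N\right) \frac{1}{N + N}}{6} = - \frac{\left(N + P\right) \frac{1}{2 N}}{6} = - \frac{\frac{1}{2} \frac{1}{N} \left(N + P\right)}{6} = - \frac{N + P}{12 N}$)
$f{\left(t,s \right)} = -6$ ($f{\left(t,s \right)} = -9 + 3 = -6$)
$L = -32$ ($L = -6 - 26 = -32$)
$x{\left(9,-6 \right)} L + W{\left(7 \right)} = \frac{1}{11 - 6} \left(-32\right) + 7^{2} = \frac{1}{5} \left(-32\right) + 49 = - \frac{32}{5} + 49 = \frac{213}{5}$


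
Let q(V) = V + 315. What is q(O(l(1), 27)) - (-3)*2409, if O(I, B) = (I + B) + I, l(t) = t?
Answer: 7571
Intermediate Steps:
O(I, B) = B + 2*I (O(I, B) = (B + I) + I = B + 2*I)
q(V) = 315 + V
q(O(l(1), 27)) - (-3)*2409 = (315 + (27 + 2*1)) - (-3)*2409 = (315 + (27 + 2)) - 1*(-7227) = (315 + 29) + 7227 = 344 + 7227 = 7571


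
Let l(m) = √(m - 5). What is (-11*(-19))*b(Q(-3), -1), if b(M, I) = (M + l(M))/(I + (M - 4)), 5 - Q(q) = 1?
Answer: -836 - 209*I ≈ -836.0 - 209.0*I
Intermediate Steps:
l(m) = √(-5 + m)
Q(q) = 4 (Q(q) = 5 - 1*1 = 5 - 1 = 4)
b(M, I) = (M + √(-5 + M))/(-4 + I + M) (b(M, I) = (M + √(-5 + M))/(I + (M - 4)) = (M + √(-5 + M))/(I + (-4 + M)) = (M + √(-5 + M))/(-4 + I + M))
(-11*(-19))*b(Q(-3), -1) = (-11*(-19))*((4 + √(-5 + 4))/(-4 - 1 + 4)) = 209*((4 + √(-1))/(-1)) = 209*(-(4 + I)) = 209*(-4 - I) = -836 - 209*I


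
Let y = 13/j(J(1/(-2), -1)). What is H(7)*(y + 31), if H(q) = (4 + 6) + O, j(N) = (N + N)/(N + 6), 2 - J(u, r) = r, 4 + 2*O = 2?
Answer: 909/2 ≈ 454.50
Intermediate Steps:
O = -1 (O = -2 + (½)*2 = -2 + 1 = -1)
J(u, r) = 2 - r
j(N) = 2*N/(6 + N) (j(N) = (2*N)/(6 + N) = 2*N/(6 + N))
H(q) = 9 (H(q) = (4 + 6) - 1 = 10 - 1 = 9)
y = 39/2 (y = 13/((2*(2 - 1*(-1))/(6 + (2 - 1*(-1))))) = 13/((2*(2 + 1)/(6 + (2 + 1)))) = 13/((2*3/(6 + 3))) = 13/((2*3/9)) = 13/((2*3*(⅑))) = 13/(⅔) = 13*(3/2) = 39/2 ≈ 19.500)
H(7)*(y + 31) = 9*(39/2 + 31) = 9*(101/2) = 909/2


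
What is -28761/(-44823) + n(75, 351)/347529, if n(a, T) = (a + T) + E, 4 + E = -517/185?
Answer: 438901504/682728995 ≈ 0.64286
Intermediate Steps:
E = -1257/185 (E = -4 - 517/185 = -1257/185 ≈ -6.7946)
n(a, T) = -1257/185 + T + a (n(a, T) = (a + T) - 1257/185 = (T + a) - 1257/185 = -1257/185 + T + a)
-28761/(-44823) + n(75, 351)/347529 = -28761/(-44823) + (-1257/185 + 351 + 75)/347529 = -28761*(-1/44823) + (77553/185)*(1/347529) = 9587/14941 + 3693/3061565 = 438901504/682728995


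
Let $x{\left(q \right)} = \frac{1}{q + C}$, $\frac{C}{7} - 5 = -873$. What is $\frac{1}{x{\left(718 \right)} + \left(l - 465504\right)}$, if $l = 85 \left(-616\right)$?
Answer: $- \frac{5358}{2774715313} \approx -1.931 \cdot 10^{-6}$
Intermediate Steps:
$C = -6076$ ($C = 35 + 7 \left(-873\right) = 35 - 6111 = -6076$)
$l = -52360$
$x{\left(q \right)} = \frac{1}{-6076 + q}$ ($x{\left(q \right)} = \frac{1}{q - 6076} = \frac{1}{-6076 + q}$)
$\frac{1}{x{\left(718 \right)} + \left(l - 465504\right)} = \frac{1}{\frac{1}{-6076 + 718} - 517864} = \frac{1}{\frac{1}{-5358} - 517864} = \frac{1}{- \frac{1}{5358} - 517864} = \frac{1}{- \frac{2774715313}{5358}} = - \frac{5358}{2774715313}$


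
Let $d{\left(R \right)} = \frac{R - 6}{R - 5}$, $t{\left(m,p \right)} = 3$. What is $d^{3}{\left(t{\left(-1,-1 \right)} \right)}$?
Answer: $\frac{27}{8} \approx 3.375$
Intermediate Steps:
$d{\left(R \right)} = \frac{-6 + R}{-5 + R}$
$d^{3}{\left(t{\left(-1,-1 \right)} \right)} = \left(\frac{-6 + 3}{-5 + 3}\right)^{3} = \left(\frac{1}{-2} \left(-3\right)\right)^{3} = \left(\left(- \frac{1}{2}\right) \left(-3\right)\right)^{3} = \left(\frac{3}{2}\right)^{3} = \frac{27}{8}$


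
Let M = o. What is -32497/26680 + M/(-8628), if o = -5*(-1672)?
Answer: -125857229/57548760 ≈ -2.1870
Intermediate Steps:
o = 8360
M = 8360
-32497/26680 + M/(-8628) = -32497/26680 + 8360/(-8628) = -32497*1/26680 + 8360*(-1/8628) = -32497/26680 - 2090/2157 = -125857229/57548760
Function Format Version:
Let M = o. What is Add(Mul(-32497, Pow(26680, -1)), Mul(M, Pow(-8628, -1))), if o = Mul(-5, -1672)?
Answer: Rational(-125857229, 57548760) ≈ -2.1870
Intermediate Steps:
o = 8360
M = 8360
Add(Mul(-32497, Pow(26680, -1)), Mul(M, Pow(-8628, -1))) = Add(Mul(-32497, Pow(26680, -1)), Mul(8360, Pow(-8628, -1))) = Add(Mul(-32497, Rational(1, 26680)), Mul(8360, Rational(-1, 8628))) = Add(Rational(-32497, 26680), Rational(-2090, 2157)) = Rational(-125857229, 57548760)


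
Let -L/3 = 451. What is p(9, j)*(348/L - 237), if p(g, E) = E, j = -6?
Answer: 642018/451 ≈ 1423.5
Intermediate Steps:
L = -1353 (L = -3*451 = -1353)
p(9, j)*(348/L - 237) = -6*(348/(-1353) - 237) = -6*(348*(-1/1353) - 237) = -6*(-116/451 - 237) = -6*(-107003/451) = 642018/451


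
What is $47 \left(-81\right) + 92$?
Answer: $-3715$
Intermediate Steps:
$47 \left(-81\right) + 92 = -3807 + 92 = -3715$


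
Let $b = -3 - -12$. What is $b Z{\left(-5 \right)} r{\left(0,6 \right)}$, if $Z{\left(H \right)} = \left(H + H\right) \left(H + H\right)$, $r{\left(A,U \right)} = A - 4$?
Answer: $-3600$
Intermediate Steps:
$r{\left(A,U \right)} = -4 + A$
$Z{\left(H \right)} = 4 H^{2}$ ($Z{\left(H \right)} = 2 H 2 H = 4 H^{2}$)
$b = 9$ ($b = -3 + 12 = 9$)
$b Z{\left(-5 \right)} r{\left(0,6 \right)} = 9 \cdot 4 \left(-5\right)^{2} \left(-4 + 0\right) = 9 \cdot 4 \cdot 25 \left(-4\right) = 9 \cdot 100 \left(-4\right) = 900 \left(-4\right) = -3600$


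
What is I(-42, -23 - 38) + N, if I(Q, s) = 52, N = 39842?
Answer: 39894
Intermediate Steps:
I(-42, -23 - 38) + N = 52 + 39842 = 39894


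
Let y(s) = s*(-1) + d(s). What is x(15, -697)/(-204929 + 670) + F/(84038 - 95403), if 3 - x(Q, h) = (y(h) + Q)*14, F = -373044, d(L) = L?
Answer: 76199946951/2321403535 ≈ 32.825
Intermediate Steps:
y(s) = 0 (y(s) = s*(-1) + s = -s + s = 0)
x(Q, h) = 3 - 14*Q (x(Q, h) = 3 - (0 + Q)*14 = 3 - Q*14 = 3 - 14*Q)
x(15, -697)/(-204929 + 670) + F/(84038 - 95403) = (3 - 14*15)/(-204929 + 670) - 373044/(84038 - 95403) = (3 - 210)/(-204259) - 373044/(-11365) = -207*(-1/204259) - 373044*(-1/11365) = 207/204259 + 373044/11365 = 76199946951/2321403535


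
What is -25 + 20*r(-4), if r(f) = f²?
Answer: 295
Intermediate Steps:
-25 + 20*r(-4) = -25 + 20*(-4)² = -25 + 20*16 = -25 + 320 = 295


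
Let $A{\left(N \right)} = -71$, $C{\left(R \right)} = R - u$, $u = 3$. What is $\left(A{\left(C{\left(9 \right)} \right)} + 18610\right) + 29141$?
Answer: $47680$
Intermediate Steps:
$C{\left(R \right)} = -3 + R$ ($C{\left(R \right)} = R - 3 = -3 + R$)
$\left(A{\left(C{\left(9 \right)} \right)} + 18610\right) + 29141 = \left(-71 + 18610\right) + 29141 = 18539 + 29141 = 47680$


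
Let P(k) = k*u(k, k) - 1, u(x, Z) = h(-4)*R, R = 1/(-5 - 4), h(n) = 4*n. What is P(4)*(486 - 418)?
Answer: 3740/9 ≈ 415.56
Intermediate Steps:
R = -1/9 (R = 1/(-9) = -1/9 ≈ -0.11111)
u(x, Z) = 16/9 (u(x, Z) = (4*(-4))*(-1/9) = -16*(-1/9) = 16/9)
P(k) = -1 + 16*k/9 (P(k) = k*(16/9) - 1 = 16*k/9 - 1 = -1 + 16*k/9)
P(4)*(486 - 418) = (-1 + (16/9)*4)*(486 - 418) = (-1 + 64/9)*68 = (55/9)*68 = 3740/9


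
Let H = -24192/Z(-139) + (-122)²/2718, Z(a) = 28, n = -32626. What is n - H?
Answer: -43172000/1359 ≈ -31767.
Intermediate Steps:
H = -1166734/1359 (H = -24192/28 + (-122)²/2718 = -24192*1/28 + 14884*(1/2718) = -864 + 7442/1359 = -1166734/1359 ≈ -858.52)
n - H = -32626 - 1*(-1166734/1359) = -32626 + 1166734/1359 = -43172000/1359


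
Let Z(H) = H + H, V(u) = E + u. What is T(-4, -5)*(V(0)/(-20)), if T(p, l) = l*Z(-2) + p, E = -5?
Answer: 4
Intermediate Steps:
V(u) = -5 + u
Z(H) = 2*H
T(p, l) = p - 4*l (T(p, l) = l*(2*(-2)) + p = l*(-4) + p = -4*l + p = p - 4*l)
T(-4, -5)*(V(0)/(-20)) = (-4 - 4*(-5))*((-5 + 0)/(-20)) = (-4 + 20)*(-5*(-1/20)) = 16*(¼) = 4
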